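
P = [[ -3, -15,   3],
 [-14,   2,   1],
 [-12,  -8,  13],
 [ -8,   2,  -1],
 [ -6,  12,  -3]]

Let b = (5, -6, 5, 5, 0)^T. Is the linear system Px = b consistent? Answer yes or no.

no

Row reduce the augmented matrix [P | b].
R2 ← R2 − (14/3)·R1: [0, 72, -13, -88/3]
R3 ← R3 − (4)·R1: [0, 52, 1, -15]
R4 ← R4 − (8/3)·R1: [0, 42, -9, -25/3]
R5 ← R5 − (2)·R1: [0, 42, -9, -10]
R3 ← R3 − (13/18)·R2: [0, 0, 187/18, 167/27]
R4 ← R4 − (7/12)·R2: [0, 0, -17/12, 79/9]
R5 ← R5 − (7/12)·R2: [0, 0, -17/12, 64/9]
R4 ← R4 + (3/22)·R3: [0, 0, 0, 635/66]
R5 ← R5 + (3/22)·R3: [0, 0, 0, 175/22]
R5 ← R5 − (105/127)·R4: [0, 0, 0, 0]
The echelon form has 4 nonzero rows; the last pivot sits in the augmented column, so rank(P) = 3 but rank([P|b]) = 4.
Since the ranks differ, the system is inconsistent.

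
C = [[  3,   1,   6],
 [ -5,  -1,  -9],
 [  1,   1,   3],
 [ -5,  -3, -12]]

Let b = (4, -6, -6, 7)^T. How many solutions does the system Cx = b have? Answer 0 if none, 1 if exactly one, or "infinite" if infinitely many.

0

Row reduce the augmented matrix [C | b].
R2 ← R2 + (5/3)·R1: [0, 2/3, 1, 2/3]
R3 ← R3 − (1/3)·R1: [0, 2/3, 1, -22/3]
R4 ← R4 + (5/3)·R1: [0, -4/3, -2, 41/3]
R3 ← R3 − R2: [0, 0, 0, -8]
R4 ← R4 + (2)·R2: [0, 0, 0, 15]
R4 ← R4 + (15/8)·R3: [0, 0, 0, 0]
The echelon form has 3 nonzero rows; the last pivot sits in the augmented column, so rank(C) = 2 but rank([C|b]) = 3.
Since the ranks differ, the system is inconsistent.
It has no solutions.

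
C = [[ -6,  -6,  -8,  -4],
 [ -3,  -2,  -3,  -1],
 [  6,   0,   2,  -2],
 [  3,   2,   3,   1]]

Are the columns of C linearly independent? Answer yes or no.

Row reduce C to echelon form.
R2 ← R2 − (1/2)·R1: [0, 1, 1, 1]
R3 ← R3 + R1: [0, -6, -6, -6]
R4 ← R4 + (1/2)·R1: [0, -1, -1, -1]
R3 ← R3 + (6)·R2: [0, 0, 0, 0]
R4 ← R4 + R2: [0, 0, 0, 0]
2 pivots among 4 columns.
Only 2 < 4 pivot columns, so the columns are linearly dependent.

no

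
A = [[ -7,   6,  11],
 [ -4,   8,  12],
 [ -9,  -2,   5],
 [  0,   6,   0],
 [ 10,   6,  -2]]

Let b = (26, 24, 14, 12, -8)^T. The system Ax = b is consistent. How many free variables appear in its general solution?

Row reduce the augmented matrix [A | b].
R2 ← R2 − (4/7)·R1: [0, 32/7, 40/7, 64/7]
R3 ← R3 − (9/7)·R1: [0, -68/7, -64/7, -136/7]
R5 ← R5 + (10/7)·R1: [0, 102/7, 96/7, 204/7]
R3 ← R3 + (17/8)·R2: [0, 0, 3, 0]
R4 ← R4 − (21/16)·R2: [0, 0, -15/2, 0]
R5 ← R5 − (51/16)·R2: [0, 0, -9/2, 0]
R4 ← R4 + (5/2)·R3: [0, 0, 0, 0]
R5 ← R5 + (3/2)·R3: [0, 0, 0, 0]
The echelon form has 3 nonzero rows, and every pivot lies in the first 3 columns, so rank(A) = rank([A|b]) = 3.
The system is consistent.
Free variables = (unknowns) − (rank) = 3 − 3 = 0.

0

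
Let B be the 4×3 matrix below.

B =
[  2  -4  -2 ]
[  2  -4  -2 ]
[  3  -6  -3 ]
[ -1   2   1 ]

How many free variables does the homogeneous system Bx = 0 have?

2

Row reduce to echelon form.
R2 ← R2 − R1: [0, 0, 0]
R3 ← R3 − (3/2)·R1: [0, 0, 0]
R4 ← R4 + (1/2)·R1: [0, 0, 0]
1 nonzero row, so rank(B) = 1.
B has 3 columns; by rank–nullity, nullity = 3 − 1 = 2.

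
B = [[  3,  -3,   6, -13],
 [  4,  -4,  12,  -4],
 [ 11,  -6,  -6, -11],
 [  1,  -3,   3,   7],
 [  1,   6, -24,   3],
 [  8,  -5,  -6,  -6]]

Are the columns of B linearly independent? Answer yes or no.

Row reduce B to echelon form.
R2 ← R2 − (4/3)·R1: [0, 0, 4, 40/3]
R3 ← R3 − (11/3)·R1: [0, 5, -28, 110/3]
R4 ← R4 − (1/3)·R1: [0, -2, 1, 34/3]
R5 ← R5 − (1/3)·R1: [0, 7, -26, 22/3]
R6 ← R6 − (8/3)·R1: [0, 3, -22, 86/3]
Swap R2 ↔ R3
R4 ← R4 + (2/5)·R2: [0, 0, -51/5, 26]
R5 ← R5 − (7/5)·R2: [0, 0, 66/5, -44]
R6 ← R6 − (3/5)·R2: [0, 0, -26/5, 20/3]
R4 ← R4 + (51/20)·R3: [0, 0, 0, 60]
R5 ← R5 − (33/10)·R3: [0, 0, 0, -88]
R6 ← R6 + (13/10)·R3: [0, 0, 0, 24]
R5 ← R5 + (22/15)·R4: [0, 0, 0, 0]
R6 ← R6 − (2/5)·R4: [0, 0, 0, 0]
4 pivots among 4 columns.
Every column is a pivot column, so the columns are linearly independent.

yes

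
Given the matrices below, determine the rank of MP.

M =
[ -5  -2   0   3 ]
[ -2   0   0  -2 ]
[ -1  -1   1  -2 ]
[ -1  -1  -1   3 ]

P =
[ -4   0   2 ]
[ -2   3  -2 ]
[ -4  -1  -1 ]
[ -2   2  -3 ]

3

First compute MP:
[[ 18,   0, -15],
 [ 12,  -4,   2],
 [  6,  -8,   5],
 [  4,   4,  -8]]
Now row reduce the product.
R2 ← R2 − (2/3)·R1: [0, -4, 12]
R3 ← R3 − (1/3)·R1: [0, -8, 10]
R4 ← R4 − (2/9)·R1: [0, 4, -14/3]
R3 ← R3 − (2)·R2: [0, 0, -14]
R4 ← R4 + R2: [0, 0, 22/3]
R4 ← R4 + (11/21)·R3: [0, 0, 0]
3 nonzero rows, so rank(MP) = 3.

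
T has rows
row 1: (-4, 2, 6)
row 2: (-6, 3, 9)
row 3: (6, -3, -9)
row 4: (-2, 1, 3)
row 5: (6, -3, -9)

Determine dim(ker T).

2

Row reduce to echelon form.
R2 ← R2 − (3/2)·R1: [0, 0, 0]
R3 ← R3 + (3/2)·R1: [0, 0, 0]
R4 ← R4 − (1/2)·R1: [0, 0, 0]
R5 ← R5 + (3/2)·R1: [0, 0, 0]
1 nonzero row, so rank(T) = 1.
T has 3 columns; by rank–nullity, nullity = 3 − 1 = 2.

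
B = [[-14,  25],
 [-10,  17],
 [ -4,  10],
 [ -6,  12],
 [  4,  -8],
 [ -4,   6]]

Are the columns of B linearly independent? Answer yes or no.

Row reduce B to echelon form.
R2 ← R2 − (5/7)·R1: [0, -6/7]
R3 ← R3 − (2/7)·R1: [0, 20/7]
R4 ← R4 − (3/7)·R1: [0, 9/7]
R5 ← R5 + (2/7)·R1: [0, -6/7]
R6 ← R6 − (2/7)·R1: [0, -8/7]
R3 ← R3 + (10/3)·R2: [0, 0]
R4 ← R4 + (3/2)·R2: [0, 0]
R5 ← R5 − R2: [0, 0]
R6 ← R6 − (4/3)·R2: [0, 0]
2 pivots among 2 columns.
Every column is a pivot column, so the columns are linearly independent.

yes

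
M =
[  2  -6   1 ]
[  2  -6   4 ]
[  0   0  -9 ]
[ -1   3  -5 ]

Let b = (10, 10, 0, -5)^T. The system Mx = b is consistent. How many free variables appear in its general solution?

1

Row reduce the augmented matrix [M | b].
R2 ← R2 − R1: [0, 0, 3, 0]
R4 ← R4 + (1/2)·R1: [0, 0, -9/2, 0]
R3 ← R3 + (3)·R2: [0, 0, 0, 0]
R4 ← R4 + (3/2)·R2: [0, 0, 0, 0]
The echelon form has 2 nonzero rows, and every pivot lies in the first 3 columns, so rank(M) = rank([M|b]) = 2.
The system is consistent.
Free variables = (unknowns) − (rank) = 3 − 2 = 1.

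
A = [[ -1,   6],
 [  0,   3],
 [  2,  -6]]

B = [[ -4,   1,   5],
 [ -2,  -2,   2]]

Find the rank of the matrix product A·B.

2

First compute AB:
[[ -8, -13,   7],
 [ -6,  -6,   6],
 [  4,  14,  -2]]
Now row reduce the product.
R2 ← R2 − (3/4)·R1: [0, 15/4, 3/4]
R3 ← R3 + (1/2)·R1: [0, 15/2, 3/2]
R3 ← R3 − (2)·R2: [0, 0, 0]
2 nonzero rows, so rank(AB) = 2.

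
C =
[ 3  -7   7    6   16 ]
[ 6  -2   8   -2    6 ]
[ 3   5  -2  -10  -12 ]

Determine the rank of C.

Row reduce to echelon form.
R2 ← R2 − (2)·R1: [0, 12, -6, -14, -26]
R3 ← R3 − R1: [0, 12, -9, -16, -28]
R3 ← R3 − R2: [0, 0, -3, -2, -2]
Echelon form has 3 nonzero rows, so rank(C) = 3.

3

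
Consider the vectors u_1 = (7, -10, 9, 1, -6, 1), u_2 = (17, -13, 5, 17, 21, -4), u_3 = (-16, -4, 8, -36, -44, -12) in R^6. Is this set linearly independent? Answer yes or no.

yes

Form the matrix with these vectors as rows and row reduce.
R2 ← R2 − (17/7)·R1: [0, 79/7, -118/7, 102/7, 249/7, -45/7]
R3 ← R3 + (16/7)·R1: [0, -188/7, 200/7, -236/7, -404/7, -68/7]
R3 ← R3 + (188/79)·R2: [0, 0, -912/79, 76/79, 2128/79, -1976/79]
3 nonzero rows, so the 3 vectors span a space of dimension 3.
Since 3 = 3, the vectors are linearly independent.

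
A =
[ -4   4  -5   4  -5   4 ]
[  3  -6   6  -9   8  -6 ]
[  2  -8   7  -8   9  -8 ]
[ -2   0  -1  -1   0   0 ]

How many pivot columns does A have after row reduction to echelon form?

Row reduce to echelon form.
R2 ← R2 + (3/4)·R1: [0, -3, 9/4, -6, 17/4, -3]
R3 ← R3 + (1/2)·R1: [0, -6, 9/2, -6, 13/2, -6]
R4 ← R4 − (1/2)·R1: [0, -2, 3/2, -3, 5/2, -2]
R3 ← R3 − (2)·R2: [0, 0, 0, 6, -2, 0]
R4 ← R4 − (2/3)·R2: [0, 0, 0, 1, -1/3, 0]
R4 ← R4 − (1/6)·R3: [0, 0, 0, 0, 0, 0]
Echelon form has 3 nonzero rows, so rank(A) = 3.
Each nonzero row contributes one pivot column: 3 pivot columns.

3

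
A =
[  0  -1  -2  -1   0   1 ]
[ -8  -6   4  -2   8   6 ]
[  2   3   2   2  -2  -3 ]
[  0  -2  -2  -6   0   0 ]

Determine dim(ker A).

3

Row reduce to echelon form.
Swap R1 ↔ R2
R3 ← R3 + (1/4)·R1: [0, 3/2, 3, 3/2, 0, -3/2]
R3 ← R3 + (3/2)·R2: [0, 0, 0, 0, 0, 0]
R4 ← R4 − (2)·R2: [0, 0, 2, -4, 0, -2]
Swap R3 ↔ R4
3 nonzero rows, so rank(A) = 3.
A has 6 columns; by rank–nullity, nullity = 6 − 3 = 3.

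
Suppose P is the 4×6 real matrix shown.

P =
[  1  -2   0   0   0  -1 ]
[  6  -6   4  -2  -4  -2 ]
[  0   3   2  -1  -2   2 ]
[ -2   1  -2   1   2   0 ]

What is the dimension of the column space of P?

2

Row reduce to echelon form.
R2 ← R2 − (6)·R1: [0, 6, 4, -2, -4, 4]
R4 ← R4 + (2)·R1: [0, -3, -2, 1, 2, -2]
R3 ← R3 − (1/2)·R2: [0, 0, 0, 0, 0, 0]
R4 ← R4 + (1/2)·R2: [0, 0, 0, 0, 0, 0]
Echelon form has 2 nonzero rows, so rank(P) = 2.
The column space has dimension equal to the rank: 2.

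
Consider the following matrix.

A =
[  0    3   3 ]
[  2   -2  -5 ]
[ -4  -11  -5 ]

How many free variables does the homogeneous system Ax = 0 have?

Row reduce to echelon form.
Swap R1 ↔ R2
R3 ← R3 + (2)·R1: [0, -15, -15]
R3 ← R3 + (5)·R2: [0, 0, 0]
2 nonzero rows, so rank(A) = 2.
A has 3 columns; by rank–nullity, nullity = 3 − 2 = 1.

1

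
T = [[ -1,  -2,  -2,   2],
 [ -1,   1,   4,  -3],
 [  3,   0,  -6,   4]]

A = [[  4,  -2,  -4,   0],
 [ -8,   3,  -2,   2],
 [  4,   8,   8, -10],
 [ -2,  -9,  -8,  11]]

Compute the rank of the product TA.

2

First compute TA:
[[  0, -38, -24,  38],
 [ 10,  64,  58, -71],
 [-20, -90, -92, 104]]
Now row reduce the product.
Swap R1 ↔ R2
R3 ← R3 + (2)·R1: [0, 38, 24, -38]
R3 ← R3 + R2: [0, 0, 0, 0]
2 nonzero rows, so rank(TA) = 2.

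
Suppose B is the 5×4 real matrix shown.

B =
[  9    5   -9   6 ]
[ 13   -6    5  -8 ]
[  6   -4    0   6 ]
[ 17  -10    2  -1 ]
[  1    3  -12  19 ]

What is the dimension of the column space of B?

Row reduce to echelon form.
R2 ← R2 − (13/9)·R1: [0, -119/9, 18, -50/3]
R3 ← R3 − (2/3)·R1: [0, -22/3, 6, 2]
R4 ← R4 − (17/9)·R1: [0, -175/9, 19, -37/3]
R5 ← R5 − (1/9)·R1: [0, 22/9, -11, 55/3]
R3 ← R3 − (66/119)·R2: [0, 0, -474/119, 1338/119]
R4 ← R4 − (25/17)·R2: [0, 0, -127/17, 207/17]
R5 ← R5 + (22/119)·R2: [0, 0, -913/119, 1815/119]
R4 ← R4 − (889/474)·R3: [0, 0, 0, -704/79]
R5 ← R5 − (913/474)·R3: [0, 0, 0, -506/79]
R5 ← R5 − (23/32)·R4: [0, 0, 0, 0]
Echelon form has 4 nonzero rows, so rank(B) = 4.
The column space has dimension equal to the rank: 4.

4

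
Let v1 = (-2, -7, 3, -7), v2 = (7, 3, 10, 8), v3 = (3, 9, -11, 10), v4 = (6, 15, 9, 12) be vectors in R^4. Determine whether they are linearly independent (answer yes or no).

yes

Form the matrix with these vectors as rows and row reduce.
R2 ← R2 + (7/2)·R1: [0, -43/2, 41/2, -33/2]
R3 ← R3 + (3/2)·R1: [0, -3/2, -13/2, -1/2]
R4 ← R4 + (3)·R1: [0, -6, 18, -9]
R3 ← R3 − (3/43)·R2: [0, 0, -341/43, 28/43]
R4 ← R4 − (12/43)·R2: [0, 0, 528/43, -189/43]
R4 ← R4 + (48/31)·R3: [0, 0, 0, -105/31]
4 nonzero rows, so the 4 vectors span a space of dimension 4.
Since 4 = 4, the vectors are linearly independent.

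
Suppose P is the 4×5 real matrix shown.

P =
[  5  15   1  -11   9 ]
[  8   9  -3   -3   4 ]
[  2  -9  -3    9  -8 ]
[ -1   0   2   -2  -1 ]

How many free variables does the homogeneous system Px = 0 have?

2

Row reduce to echelon form.
R2 ← R2 − (8/5)·R1: [0, -15, -23/5, 73/5, -52/5]
R3 ← R3 − (2/5)·R1: [0, -15, -17/5, 67/5, -58/5]
R4 ← R4 + (1/5)·R1: [0, 3, 11/5, -21/5, 4/5]
R3 ← R3 − R2: [0, 0, 6/5, -6/5, -6/5]
R4 ← R4 + (1/5)·R2: [0, 0, 32/25, -32/25, -32/25]
R4 ← R4 − (16/15)·R3: [0, 0, 0, 0, 0]
3 nonzero rows, so rank(P) = 3.
P has 5 columns; by rank–nullity, nullity = 5 − 3 = 2.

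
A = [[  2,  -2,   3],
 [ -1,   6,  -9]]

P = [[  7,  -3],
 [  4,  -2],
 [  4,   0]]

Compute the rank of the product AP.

2

First compute AP:
[[ 18,  -2],
 [-19,  -9]]
Now row reduce the product.
R2 ← R2 + (19/18)·R1: [0, -100/9]
2 nonzero rows, so rank(AP) = 2.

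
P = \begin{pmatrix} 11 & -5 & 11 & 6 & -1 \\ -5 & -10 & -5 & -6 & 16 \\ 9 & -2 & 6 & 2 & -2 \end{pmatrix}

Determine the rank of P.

Row reduce to echelon form.
R2 ← R2 + (5/11)·R1: [0, -135/11, 0, -36/11, 171/11]
R3 ← R3 − (9/11)·R1: [0, 23/11, -3, -32/11, -13/11]
R3 ← R3 + (23/135)·R2: [0, 0, -3, -52/15, 22/15]
Echelon form has 3 nonzero rows, so rank(P) = 3.

3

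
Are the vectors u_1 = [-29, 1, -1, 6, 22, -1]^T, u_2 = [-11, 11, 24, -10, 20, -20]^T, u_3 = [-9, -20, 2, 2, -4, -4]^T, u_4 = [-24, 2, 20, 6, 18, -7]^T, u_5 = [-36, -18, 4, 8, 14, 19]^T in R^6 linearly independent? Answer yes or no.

Form the matrix with these vectors as rows and row reduce.
R2 ← R2 − (11/29)·R1: [0, 308/29, 707/29, -356/29, 338/29, -569/29]
R3 ← R3 − (9/29)·R1: [0, -589/29, 67/29, 4/29, -314/29, -107/29]
R4 ← R4 − (24/29)·R1: [0, 34/29, 604/29, 30/29, -6/29, -179/29]
R5 ← R5 − (36/29)·R1: [0, -558/29, 152/29, 16/29, -386/29, 587/29]
R3 ← R3 + (589/308)·R2: [0, 0, 2153/44, -1797/77, 1765/154, -12693/308]
R4 ← R4 − (17/154)·R2: [0, 0, 399/22, 184/77, -115/77, -617/154]
R5 ← R5 + (279/154)·R2: [0, 0, 1087/22, -1670/77, 601/77, -2357/154]
R4 ← R4 − (798/2153)·R3: [0, 0, 0, 166378/15071, -86530/15071, 169823/15071]
R5 ← R5 − (2174/2153)·R3: [0, 0, 0, 28288/15071, -56782/15071, 396485/15071]
R5 ← R5 − (14144/83189)·R4: [0, 0, 0, 0, -232218/83189, 2029143/83189]
5 nonzero rows, so the 5 vectors span a space of dimension 5.
Since 5 = 5, the vectors are linearly independent.

yes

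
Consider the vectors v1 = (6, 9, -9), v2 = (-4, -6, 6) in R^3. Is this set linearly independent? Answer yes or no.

no

Form the matrix with these vectors as rows and row reduce.
R2 ← R2 + (2/3)·R1: [0, 0, 0]
1 nonzero row, so the 2 vectors span a space of dimension 1.
Since 1 < 2, the vectors are linearly dependent.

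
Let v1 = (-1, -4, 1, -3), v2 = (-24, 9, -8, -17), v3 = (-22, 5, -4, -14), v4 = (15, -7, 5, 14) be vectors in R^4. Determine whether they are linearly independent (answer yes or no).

yes

Form the matrix with these vectors as rows and row reduce.
R2 ← R2 − (24)·R1: [0, 105, -32, 55]
R3 ← R3 − (22)·R1: [0, 93, -26, 52]
R4 ← R4 + (15)·R1: [0, -67, 20, -31]
R3 ← R3 − (31/35)·R2: [0, 0, 82/35, 23/7]
R4 ← R4 + (67/105)·R2: [0, 0, -44/105, 86/21]
R4 ← R4 + (22/123)·R3: [0, 0, 0, 192/41]
4 nonzero rows, so the 4 vectors span a space of dimension 4.
Since 4 = 4, the vectors are linearly independent.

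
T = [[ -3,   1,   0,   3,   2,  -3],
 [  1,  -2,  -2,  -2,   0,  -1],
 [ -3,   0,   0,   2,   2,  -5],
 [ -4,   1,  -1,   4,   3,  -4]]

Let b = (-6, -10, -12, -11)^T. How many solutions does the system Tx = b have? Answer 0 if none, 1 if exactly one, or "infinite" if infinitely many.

Row reduce the augmented matrix [T | b].
R2 ← R2 + (1/3)·R1: [0, -5/3, -2, -1, 2/3, -2, -12]
R3 ← R3 − R1: [0, -1, 0, -1, 0, -2, -6]
R4 ← R4 − (4/3)·R1: [0, -1/3, -1, 0, 1/3, 0, -3]
R3 ← R3 − (3/5)·R2: [0, 0, 6/5, -2/5, -2/5, -4/5, 6/5]
R4 ← R4 − (1/5)·R2: [0, 0, -3/5, 1/5, 1/5, 2/5, -3/5]
R4 ← R4 + (1/2)·R3: [0, 0, 0, 0, 0, 0, 0]
The echelon form has 3 nonzero rows, and every pivot lies in the first 6 columns, so rank(T) = rank([T|b]) = 3.
The system is consistent.
rank = 3 < 6 unknowns, so there are infinitely many solutions.

infinite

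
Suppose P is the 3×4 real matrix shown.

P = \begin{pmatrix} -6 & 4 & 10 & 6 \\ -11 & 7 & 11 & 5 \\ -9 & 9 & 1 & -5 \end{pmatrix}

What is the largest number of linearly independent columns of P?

3

Row reduce to echelon form.
R2 ← R2 − (11/6)·R1: [0, -1/3, -22/3, -6]
R3 ← R3 − (3/2)·R1: [0, 3, -14, -14]
R3 ← R3 + (9)·R2: [0, 0, -80, -68]
Echelon form has 3 nonzero rows, so rank(P) = 3.
The rank gives the maximum number of linearly independent columns: 3.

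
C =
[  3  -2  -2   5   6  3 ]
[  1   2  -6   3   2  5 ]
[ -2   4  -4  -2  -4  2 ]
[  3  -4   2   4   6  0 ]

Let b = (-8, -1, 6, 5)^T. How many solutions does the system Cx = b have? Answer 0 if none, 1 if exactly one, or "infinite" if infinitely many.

Row reduce the augmented matrix [C | b].
R2 ← R2 − (1/3)·R1: [0, 8/3, -16/3, 4/3, 0, 4, 5/3]
R3 ← R3 + (2/3)·R1: [0, 8/3, -16/3, 4/3, 0, 4, 2/3]
R4 ← R4 − R1: [0, -2, 4, -1, 0, -3, 13]
R3 ← R3 − R2: [0, 0, 0, 0, 0, 0, -1]
R4 ← R4 + (3/4)·R2: [0, 0, 0, 0, 0, 0, 57/4]
R4 ← R4 + (57/4)·R3: [0, 0, 0, 0, 0, 0, 0]
The echelon form has 3 nonzero rows; the last pivot sits in the augmented column, so rank(C) = 2 but rank([C|b]) = 3.
Since the ranks differ, the system is inconsistent.
It has no solutions.

0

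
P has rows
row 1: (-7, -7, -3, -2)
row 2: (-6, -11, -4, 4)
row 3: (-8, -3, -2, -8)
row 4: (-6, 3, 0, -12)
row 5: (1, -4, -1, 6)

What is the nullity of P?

2

Row reduce to echelon form.
R2 ← R2 − (6/7)·R1: [0, -5, -10/7, 40/7]
R3 ← R3 − (8/7)·R1: [0, 5, 10/7, -40/7]
R4 ← R4 − (6/7)·R1: [0, 9, 18/7, -72/7]
R5 ← R5 + (1/7)·R1: [0, -5, -10/7, 40/7]
R3 ← R3 + R2: [0, 0, 0, 0]
R4 ← R4 + (9/5)·R2: [0, 0, 0, 0]
R5 ← R5 − R2: [0, 0, 0, 0]
2 nonzero rows, so rank(P) = 2.
P has 4 columns; by rank–nullity, nullity = 4 − 2 = 2.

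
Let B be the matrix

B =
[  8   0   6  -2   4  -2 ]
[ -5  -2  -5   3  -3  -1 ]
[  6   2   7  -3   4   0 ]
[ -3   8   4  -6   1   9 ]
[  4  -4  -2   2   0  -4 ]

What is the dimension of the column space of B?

3

Row reduce to echelon form.
R2 ← R2 + (5/8)·R1: [0, -2, -5/4, 7/4, -1/2, -9/4]
R3 ← R3 − (3/4)·R1: [0, 2, 5/2, -3/2, 1, 3/2]
R4 ← R4 + (3/8)·R1: [0, 8, 25/4, -27/4, 5/2, 33/4]
R5 ← R5 − (1/2)·R1: [0, -4, -5, 3, -2, -3]
R3 ← R3 + R2: [0, 0, 5/4, 1/4, 1/2, -3/4]
R4 ← R4 + (4)·R2: [0, 0, 5/4, 1/4, 1/2, -3/4]
R5 ← R5 − (2)·R2: [0, 0, -5/2, -1/2, -1, 3/2]
R4 ← R4 − R3: [0, 0, 0, 0, 0, 0]
R5 ← R5 + (2)·R3: [0, 0, 0, 0, 0, 0]
Echelon form has 3 nonzero rows, so rank(B) = 3.
The column space has dimension equal to the rank: 3.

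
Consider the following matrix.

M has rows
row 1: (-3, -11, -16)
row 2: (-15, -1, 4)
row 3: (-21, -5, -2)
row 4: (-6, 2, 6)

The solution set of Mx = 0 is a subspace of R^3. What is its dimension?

Row reduce to echelon form.
R2 ← R2 − (5)·R1: [0, 54, 84]
R3 ← R3 − (7)·R1: [0, 72, 110]
R4 ← R4 − (2)·R1: [0, 24, 38]
R3 ← R3 − (4/3)·R2: [0, 0, -2]
R4 ← R4 − (4/9)·R2: [0, 0, 2/3]
R4 ← R4 + (1/3)·R3: [0, 0, 0]
3 nonzero rows, so rank(M) = 3.
M has 3 columns; by rank–nullity, nullity = 3 − 3 = 0.

0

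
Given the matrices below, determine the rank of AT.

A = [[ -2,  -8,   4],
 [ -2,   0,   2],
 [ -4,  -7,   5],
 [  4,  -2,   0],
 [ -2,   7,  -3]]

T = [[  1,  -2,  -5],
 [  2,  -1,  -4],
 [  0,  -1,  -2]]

2

First compute AT:
[[-18,   8,  34],
 [ -2,   2,   6],
 [-18,  10,  38],
 [  0,  -6, -12],
 [ 12,   0, -12]]
Now row reduce the product.
R2 ← R2 − (1/9)·R1: [0, 10/9, 20/9]
R3 ← R3 − R1: [0, 2, 4]
R5 ← R5 + (2/3)·R1: [0, 16/3, 32/3]
R3 ← R3 − (9/5)·R2: [0, 0, 0]
R4 ← R4 + (27/5)·R2: [0, 0, 0]
R5 ← R5 − (24/5)·R2: [0, 0, 0]
2 nonzero rows, so rank(AT) = 2.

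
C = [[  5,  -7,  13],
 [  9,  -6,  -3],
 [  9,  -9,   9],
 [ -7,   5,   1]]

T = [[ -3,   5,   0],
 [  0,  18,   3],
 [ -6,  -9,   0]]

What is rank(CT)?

2

First compute CT:
[[-93, -218, -21],
 [ -9, -36, -18],
 [-81, -198, -27],
 [ 15,  46,  15]]
Now row reduce the product.
R2 ← R2 − (3/31)·R1: [0, -462/31, -495/31]
R3 ← R3 − (27/31)·R1: [0, -252/31, -270/31]
R4 ← R4 + (5/31)·R1: [0, 336/31, 360/31]
R3 ← R3 − (6/11)·R2: [0, 0, 0]
R4 ← R4 + (8/11)·R2: [0, 0, 0]
2 nonzero rows, so rank(CT) = 2.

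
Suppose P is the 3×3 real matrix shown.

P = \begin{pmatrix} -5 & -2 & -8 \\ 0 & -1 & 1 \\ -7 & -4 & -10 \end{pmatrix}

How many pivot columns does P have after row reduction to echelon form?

Row reduce to echelon form.
R3 ← R3 − (7/5)·R1: [0, -6/5, 6/5]
R3 ← R3 − (6/5)·R2: [0, 0, 0]
Echelon form has 2 nonzero rows, so rank(P) = 2.
Each nonzero row contributes one pivot column: 2 pivot columns.

2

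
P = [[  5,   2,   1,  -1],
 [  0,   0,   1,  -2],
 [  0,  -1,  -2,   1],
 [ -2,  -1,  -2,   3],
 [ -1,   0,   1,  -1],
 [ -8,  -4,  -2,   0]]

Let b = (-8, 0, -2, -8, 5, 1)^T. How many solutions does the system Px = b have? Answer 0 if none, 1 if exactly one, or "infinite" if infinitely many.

0

Row reduce the augmented matrix [P | b].
R4 ← R4 + (2/5)·R1: [0, -1/5, -8/5, 13/5, -56/5]
R5 ← R5 + (1/5)·R1: [0, 2/5, 6/5, -6/5, 17/5]
R6 ← R6 + (8/5)·R1: [0, -4/5, -2/5, -8/5, -59/5]
Swap R2 ↔ R3
R4 ← R4 − (1/5)·R2: [0, 0, -6/5, 12/5, -54/5]
R5 ← R5 + (2/5)·R2: [0, 0, 2/5, -4/5, 13/5]
R6 ← R6 − (4/5)·R2: [0, 0, 6/5, -12/5, -51/5]
R4 ← R4 + (6/5)·R3: [0, 0, 0, 0, -54/5]
R5 ← R5 − (2/5)·R3: [0, 0, 0, 0, 13/5]
R6 ← R6 − (6/5)·R3: [0, 0, 0, 0, -51/5]
R5 ← R5 + (13/54)·R4: [0, 0, 0, 0, 0]
R6 ← R6 − (17/18)·R4: [0, 0, 0, 0, 0]
The echelon form has 4 nonzero rows; the last pivot sits in the augmented column, so rank(P) = 3 but rank([P|b]) = 4.
Since the ranks differ, the system is inconsistent.
It has no solutions.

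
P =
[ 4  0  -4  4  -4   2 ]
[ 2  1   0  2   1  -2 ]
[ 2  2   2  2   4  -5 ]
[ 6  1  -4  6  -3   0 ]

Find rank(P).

2

Row reduce to echelon form.
R2 ← R2 − (1/2)·R1: [0, 1, 2, 0, 3, -3]
R3 ← R3 − (1/2)·R1: [0, 2, 4, 0, 6, -6]
R4 ← R4 − (3/2)·R1: [0, 1, 2, 0, 3, -3]
R3 ← R3 − (2)·R2: [0, 0, 0, 0, 0, 0]
R4 ← R4 − R2: [0, 0, 0, 0, 0, 0]
Echelon form has 2 nonzero rows, so rank(P) = 2.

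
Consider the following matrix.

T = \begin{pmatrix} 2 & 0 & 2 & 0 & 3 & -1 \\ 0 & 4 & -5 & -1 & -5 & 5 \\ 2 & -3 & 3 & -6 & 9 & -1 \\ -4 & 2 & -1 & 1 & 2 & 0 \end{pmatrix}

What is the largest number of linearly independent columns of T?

Row reduce to echelon form.
R3 ← R3 − R1: [0, -3, 1, -6, 6, 0]
R4 ← R4 + (2)·R1: [0, 2, 3, 1, 8, -2]
R3 ← R3 + (3/4)·R2: [0, 0, -11/4, -27/4, 9/4, 15/4]
R4 ← R4 − (1/2)·R2: [0, 0, 11/2, 3/2, 21/2, -9/2]
R4 ← R4 + (2)·R3: [0, 0, 0, -12, 15, 3]
Echelon form has 4 nonzero rows, so rank(T) = 4.
The rank gives the maximum number of linearly independent columns: 4.

4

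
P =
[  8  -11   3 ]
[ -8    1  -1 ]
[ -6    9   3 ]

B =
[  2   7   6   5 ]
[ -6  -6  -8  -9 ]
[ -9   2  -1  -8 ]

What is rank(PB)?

First compute PB:
[[ 55, 128, 133, 115],
 [-13, -64, -55, -41],
 [-93, -90, -111, -135]]
Now row reduce the product.
R2 ← R2 + (13/55)·R1: [0, -1856/55, -1296/55, -152/11]
R3 ← R3 + (93/55)·R1: [0, 6954/55, 6264/55, 654/11]
R3 ← R3 + (3477/928)·R2: [0, 0, 1485/58, 891/116]
3 nonzero rows, so rank(PB) = 3.

3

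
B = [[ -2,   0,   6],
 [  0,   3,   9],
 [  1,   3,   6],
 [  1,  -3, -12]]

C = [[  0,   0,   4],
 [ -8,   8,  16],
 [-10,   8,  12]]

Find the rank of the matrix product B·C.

First compute BC:
[[-60,  48,  64],
 [-114,  96, 156],
 [-84,  72, 124],
 [144, -120, -188]]
Now row reduce the product.
R2 ← R2 − (19/10)·R1: [0, 24/5, 172/5]
R3 ← R3 − (7/5)·R1: [0, 24/5, 172/5]
R4 ← R4 + (12/5)·R1: [0, -24/5, -172/5]
R3 ← R3 − R2: [0, 0, 0]
R4 ← R4 + R2: [0, 0, 0]
2 nonzero rows, so rank(BC) = 2.

2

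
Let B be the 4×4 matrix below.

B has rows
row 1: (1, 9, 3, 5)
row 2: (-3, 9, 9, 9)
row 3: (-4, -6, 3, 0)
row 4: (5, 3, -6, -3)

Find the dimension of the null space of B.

2

Row reduce to echelon form.
R2 ← R2 + (3)·R1: [0, 36, 18, 24]
R3 ← R3 + (4)·R1: [0, 30, 15, 20]
R4 ← R4 − (5)·R1: [0, -42, -21, -28]
R3 ← R3 − (5/6)·R2: [0, 0, 0, 0]
R4 ← R4 + (7/6)·R2: [0, 0, 0, 0]
2 nonzero rows, so rank(B) = 2.
B has 4 columns; by rank–nullity, nullity = 4 − 2 = 2.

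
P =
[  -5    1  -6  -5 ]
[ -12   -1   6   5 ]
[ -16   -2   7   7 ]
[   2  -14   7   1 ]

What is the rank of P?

4

Row reduce to echelon form.
R2 ← R2 − (12/5)·R1: [0, -17/5, 102/5, 17]
R3 ← R3 − (16/5)·R1: [0, -26/5, 131/5, 23]
R4 ← R4 + (2/5)·R1: [0, -68/5, 23/5, -1]
R3 ← R3 − (26/17)·R2: [0, 0, -5, -3]
R4 ← R4 − (4)·R2: [0, 0, -77, -69]
R4 ← R4 − (77/5)·R3: [0, 0, 0, -114/5]
Echelon form has 4 nonzero rows, so rank(P) = 4.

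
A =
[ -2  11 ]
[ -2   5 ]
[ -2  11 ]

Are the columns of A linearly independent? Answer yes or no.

yes

Row reduce A to echelon form.
R2 ← R2 − R1: [0, -6]
R3 ← R3 − R1: [0, 0]
2 pivots among 2 columns.
Every column is a pivot column, so the columns are linearly independent.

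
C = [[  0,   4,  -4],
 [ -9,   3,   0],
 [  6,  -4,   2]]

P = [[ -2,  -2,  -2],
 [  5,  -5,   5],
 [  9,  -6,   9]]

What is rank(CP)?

2

First compute CP:
[[-16,   4, -16],
 [ 33,   3,  33],
 [-14,  -4, -14]]
Now row reduce the product.
R2 ← R2 + (33/16)·R1: [0, 45/4, 0]
R3 ← R3 − (7/8)·R1: [0, -15/2, 0]
R3 ← R3 + (2/3)·R2: [0, 0, 0]
2 nonzero rows, so rank(CP) = 2.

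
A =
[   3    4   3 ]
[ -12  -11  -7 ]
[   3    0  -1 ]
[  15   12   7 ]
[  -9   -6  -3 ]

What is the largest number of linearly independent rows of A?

2

Row reduce to echelon form.
R2 ← R2 + (4)·R1: [0, 5, 5]
R3 ← R3 − R1: [0, -4, -4]
R4 ← R4 − (5)·R1: [0, -8, -8]
R5 ← R5 + (3)·R1: [0, 6, 6]
R3 ← R3 + (4/5)·R2: [0, 0, 0]
R4 ← R4 + (8/5)·R2: [0, 0, 0]
R5 ← R5 − (6/5)·R2: [0, 0, 0]
Echelon form has 2 nonzero rows, so rank(A) = 2.
The rank gives the maximum number of linearly independent rows: 2.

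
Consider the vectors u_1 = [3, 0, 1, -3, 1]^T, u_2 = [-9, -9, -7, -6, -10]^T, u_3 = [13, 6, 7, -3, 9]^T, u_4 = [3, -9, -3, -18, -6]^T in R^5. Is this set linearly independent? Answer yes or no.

Form the matrix with these vectors as rows and row reduce.
R2 ← R2 + (3)·R1: [0, -9, -4, -15, -7]
R3 ← R3 − (13/3)·R1: [0, 6, 8/3, 10, 14/3]
R4 ← R4 − R1: [0, -9, -4, -15, -7]
R3 ← R3 + (2/3)·R2: [0, 0, 0, 0, 0]
R4 ← R4 − R2: [0, 0, 0, 0, 0]
2 nonzero rows, so the 4 vectors span a space of dimension 2.
Since 2 < 4, the vectors are linearly dependent.

no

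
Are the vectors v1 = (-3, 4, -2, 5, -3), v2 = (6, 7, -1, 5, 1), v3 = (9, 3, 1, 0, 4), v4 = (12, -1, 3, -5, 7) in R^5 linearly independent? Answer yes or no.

Form the matrix with these vectors as rows and row reduce.
R2 ← R2 + (2)·R1: [0, 15, -5, 15, -5]
R3 ← R3 + (3)·R1: [0, 15, -5, 15, -5]
R4 ← R4 + (4)·R1: [0, 15, -5, 15, -5]
R3 ← R3 − R2: [0, 0, 0, 0, 0]
R4 ← R4 − R2: [0, 0, 0, 0, 0]
2 nonzero rows, so the 4 vectors span a space of dimension 2.
Since 2 < 4, the vectors are linearly dependent.

no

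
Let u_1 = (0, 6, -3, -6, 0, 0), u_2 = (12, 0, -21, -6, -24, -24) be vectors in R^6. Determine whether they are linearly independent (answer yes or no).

Form the matrix with these vectors as rows and row reduce.
Swap R1 ↔ R2
2 nonzero rows, so the 2 vectors span a space of dimension 2.
Since 2 = 2, the vectors are linearly independent.

yes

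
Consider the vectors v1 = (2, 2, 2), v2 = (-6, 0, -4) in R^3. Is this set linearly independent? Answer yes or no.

yes

Form the matrix with these vectors as rows and row reduce.
R2 ← R2 + (3)·R1: [0, 6, 2]
2 nonzero rows, so the 2 vectors span a space of dimension 2.
Since 2 = 2, the vectors are linearly independent.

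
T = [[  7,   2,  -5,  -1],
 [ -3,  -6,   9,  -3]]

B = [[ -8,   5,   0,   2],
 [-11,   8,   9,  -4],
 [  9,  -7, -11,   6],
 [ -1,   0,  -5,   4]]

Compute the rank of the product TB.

2

First compute TB:
[[-122,  86,  78, -28],
 [174, -126, -138,  60]]
Now row reduce the product.
R2 ← R2 + (87/61)·R1: [0, -204/61, -1632/61, 1224/61]
2 nonzero rows, so rank(TB) = 2.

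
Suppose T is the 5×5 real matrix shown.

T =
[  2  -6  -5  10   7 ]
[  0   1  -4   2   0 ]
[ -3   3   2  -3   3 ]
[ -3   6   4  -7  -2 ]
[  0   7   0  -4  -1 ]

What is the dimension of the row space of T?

5

Row reduce to echelon form.
R3 ← R3 + (3/2)·R1: [0, -6, -11/2, 12, 27/2]
R4 ← R4 + (3/2)·R1: [0, -3, -7/2, 8, 17/2]
R3 ← R3 + (6)·R2: [0, 0, -59/2, 24, 27/2]
R4 ← R4 + (3)·R2: [0, 0, -31/2, 14, 17/2]
R5 ← R5 − (7)·R2: [0, 0, 28, -18, -1]
R4 ← R4 − (31/59)·R3: [0, 0, 0, 82/59, 83/59]
R5 ← R5 + (56/59)·R3: [0, 0, 0, 282/59, 697/59]
R5 ← R5 − (141/41)·R4: [0, 0, 0, 0, 286/41]
Echelon form has 5 nonzero rows, so rank(T) = 5.
The row space has dimension equal to the rank: 5.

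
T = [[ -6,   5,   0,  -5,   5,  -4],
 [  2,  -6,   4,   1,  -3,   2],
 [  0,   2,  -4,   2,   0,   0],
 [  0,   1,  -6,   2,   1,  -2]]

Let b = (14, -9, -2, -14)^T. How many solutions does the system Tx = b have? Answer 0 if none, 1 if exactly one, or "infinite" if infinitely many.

Row reduce the augmented matrix [T | b].
R2 ← R2 + (1/3)·R1: [0, -13/3, 4, -2/3, -4/3, 2/3, -13/3]
R3 ← R3 + (6/13)·R2: [0, 0, -28/13, 22/13, -8/13, 4/13, -4]
R4 ← R4 + (3/13)·R2: [0, 0, -66/13, 24/13, 9/13, -24/13, -15]
R4 ← R4 − (33/14)·R3: [0, 0, 0, -15/7, 15/7, -18/7, -39/7]
The echelon form has 4 nonzero rows, and every pivot lies in the first 6 columns, so rank(T) = rank([T|b]) = 4.
The system is consistent.
rank = 4 < 6 unknowns, so there are infinitely many solutions.

infinite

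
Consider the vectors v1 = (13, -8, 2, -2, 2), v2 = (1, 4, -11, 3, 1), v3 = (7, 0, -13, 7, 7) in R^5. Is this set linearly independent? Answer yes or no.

Form the matrix with these vectors as rows and row reduce.
R2 ← R2 − (1/13)·R1: [0, 60/13, -145/13, 41/13, 11/13]
R3 ← R3 − (7/13)·R1: [0, 56/13, -183/13, 105/13, 77/13]
R3 ← R3 − (14/15)·R2: [0, 0, -11/3, 77/15, 77/15]
3 nonzero rows, so the 3 vectors span a space of dimension 3.
Since 3 = 3, the vectors are linearly independent.

yes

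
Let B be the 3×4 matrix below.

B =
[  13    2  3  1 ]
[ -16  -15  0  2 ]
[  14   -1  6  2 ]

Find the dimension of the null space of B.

1

Row reduce to echelon form.
R2 ← R2 + (16/13)·R1: [0, -163/13, 48/13, 42/13]
R3 ← R3 − (14/13)·R1: [0, -41/13, 36/13, 12/13]
R3 ← R3 − (41/163)·R2: [0, 0, 300/163, 18/163]
3 nonzero rows, so rank(B) = 3.
B has 4 columns; by rank–nullity, nullity = 4 − 3 = 1.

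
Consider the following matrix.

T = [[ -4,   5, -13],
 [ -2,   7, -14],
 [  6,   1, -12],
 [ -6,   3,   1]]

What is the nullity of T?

Row reduce to echelon form.
R2 ← R2 − (1/2)·R1: [0, 9/2, -15/2]
R3 ← R3 + (3/2)·R1: [0, 17/2, -63/2]
R4 ← R4 − (3/2)·R1: [0, -9/2, 41/2]
R3 ← R3 − (17/9)·R2: [0, 0, -52/3]
R4 ← R4 + R2: [0, 0, 13]
R4 ← R4 + (3/4)·R3: [0, 0, 0]
3 nonzero rows, so rank(T) = 3.
T has 3 columns; by rank–nullity, nullity = 3 − 3 = 0.

0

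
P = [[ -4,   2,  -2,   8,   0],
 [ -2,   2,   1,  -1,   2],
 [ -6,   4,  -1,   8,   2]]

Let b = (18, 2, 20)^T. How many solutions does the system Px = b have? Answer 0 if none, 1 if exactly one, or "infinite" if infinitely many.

infinite

Row reduce the augmented matrix [P | b].
R2 ← R2 − (1/2)·R1: [0, 1, 2, -5, 2, -7]
R3 ← R3 − (3/2)·R1: [0, 1, 2, -4, 2, -7]
R3 ← R3 − R2: [0, 0, 0, 1, 0, 0]
The echelon form has 3 nonzero rows, and every pivot lies in the first 5 columns, so rank(P) = rank([P|b]) = 3.
The system is consistent.
rank = 3 < 5 unknowns, so there are infinitely many solutions.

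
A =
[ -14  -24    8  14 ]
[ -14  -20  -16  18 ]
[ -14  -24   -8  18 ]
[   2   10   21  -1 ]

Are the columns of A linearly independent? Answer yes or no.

yes

Row reduce A to echelon form.
R2 ← R2 − R1: [0, 4, -24, 4]
R3 ← R3 − R1: [0, 0, -16, 4]
R4 ← R4 + (1/7)·R1: [0, 46/7, 155/7, 1]
R4 ← R4 − (23/14)·R2: [0, 0, 431/7, -39/7]
R4 ← R4 + (431/112)·R3: [0, 0, 0, 275/28]
4 pivots among 4 columns.
Every column is a pivot column, so the columns are linearly independent.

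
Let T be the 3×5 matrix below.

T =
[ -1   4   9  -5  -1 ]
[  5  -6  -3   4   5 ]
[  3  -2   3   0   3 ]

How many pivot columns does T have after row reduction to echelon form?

2

Row reduce to echelon form.
R2 ← R2 + (5)·R1: [0, 14, 42, -21, 0]
R3 ← R3 + (3)·R1: [0, 10, 30, -15, 0]
R3 ← R3 − (5/7)·R2: [0, 0, 0, 0, 0]
Echelon form has 2 nonzero rows, so rank(T) = 2.
Each nonzero row contributes one pivot column: 2 pivot columns.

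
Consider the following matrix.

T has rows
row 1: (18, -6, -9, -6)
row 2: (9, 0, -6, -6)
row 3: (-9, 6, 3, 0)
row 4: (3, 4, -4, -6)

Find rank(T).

2

Row reduce to echelon form.
R2 ← R2 − (1/2)·R1: [0, 3, -3/2, -3]
R3 ← R3 + (1/2)·R1: [0, 3, -3/2, -3]
R4 ← R4 − (1/6)·R1: [0, 5, -5/2, -5]
R3 ← R3 − R2: [0, 0, 0, 0]
R4 ← R4 − (5/3)·R2: [0, 0, 0, 0]
Echelon form has 2 nonzero rows, so rank(T) = 2.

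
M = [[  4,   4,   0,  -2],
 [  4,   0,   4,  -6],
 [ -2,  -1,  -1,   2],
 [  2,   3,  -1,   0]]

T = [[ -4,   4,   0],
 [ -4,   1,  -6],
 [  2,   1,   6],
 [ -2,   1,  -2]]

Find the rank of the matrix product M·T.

2

First compute MT:
[[-28,  18, -20],
 [  4,  14,  36],
 [  6,  -8,  -4],
 [-22,  10, -24]]
Now row reduce the product.
R2 ← R2 + (1/7)·R1: [0, 116/7, 232/7]
R3 ← R3 + (3/14)·R1: [0, -29/7, -58/7]
R4 ← R4 − (11/14)·R1: [0, -29/7, -58/7]
R3 ← R3 + (1/4)·R2: [0, 0, 0]
R4 ← R4 + (1/4)·R2: [0, 0, 0]
2 nonzero rows, so rank(MT) = 2.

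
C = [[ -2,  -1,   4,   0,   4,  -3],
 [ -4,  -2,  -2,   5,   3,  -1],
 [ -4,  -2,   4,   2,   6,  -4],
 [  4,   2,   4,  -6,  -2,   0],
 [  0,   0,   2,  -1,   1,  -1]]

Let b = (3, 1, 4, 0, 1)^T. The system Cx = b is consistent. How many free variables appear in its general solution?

Row reduce the augmented matrix [C | b].
R2 ← R2 − (2)·R1: [0, 0, -10, 5, -5, 5, -5]
R3 ← R3 − (2)·R1: [0, 0, -4, 2, -2, 2, -2]
R4 ← R4 + (2)·R1: [0, 0, 12, -6, 6, -6, 6]
R3 ← R3 − (2/5)·R2: [0, 0, 0, 0, 0, 0, 0]
R4 ← R4 + (6/5)·R2: [0, 0, 0, 0, 0, 0, 0]
R5 ← R5 + (1/5)·R2: [0, 0, 0, 0, 0, 0, 0]
The echelon form has 2 nonzero rows, and every pivot lies in the first 6 columns, so rank(C) = rank([C|b]) = 2.
The system is consistent.
Free variables = (unknowns) − (rank) = 6 − 2 = 4.

4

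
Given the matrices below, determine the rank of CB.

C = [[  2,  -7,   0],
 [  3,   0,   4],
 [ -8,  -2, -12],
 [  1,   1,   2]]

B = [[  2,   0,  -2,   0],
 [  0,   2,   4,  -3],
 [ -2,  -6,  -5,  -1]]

First compute CB:
[[  4, -14, -32,  21],
 [ -2, -24, -26,  -4],
 [  8,  68,  68,  18],
 [ -2, -10,  -8,  -5]]
Now row reduce the product.
R2 ← R2 + (1/2)·R1: [0, -31, -42, 13/2]
R3 ← R3 − (2)·R1: [0, 96, 132, -24]
R4 ← R4 + (1/2)·R1: [0, -17, -24, 11/2]
R3 ← R3 + (96/31)·R2: [0, 0, 60/31, -120/31]
R4 ← R4 − (17/31)·R2: [0, 0, -30/31, 60/31]
R4 ← R4 + (1/2)·R3: [0, 0, 0, 0]
3 nonzero rows, so rank(CB) = 3.

3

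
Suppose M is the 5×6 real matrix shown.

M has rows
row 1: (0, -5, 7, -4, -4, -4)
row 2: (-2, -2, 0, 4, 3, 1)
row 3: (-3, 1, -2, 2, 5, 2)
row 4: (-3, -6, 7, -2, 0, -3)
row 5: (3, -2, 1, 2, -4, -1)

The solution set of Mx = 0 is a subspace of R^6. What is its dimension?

Row reduce to echelon form.
Swap R1 ↔ R2
R3 ← R3 − (3/2)·R1: [0, 4, -2, -4, 1/2, 1/2]
R4 ← R4 − (3/2)·R1: [0, -3, 7, -8, -9/2, -9/2]
R5 ← R5 + (3/2)·R1: [0, -5, 1, 8, 1/2, 1/2]
R3 ← R3 + (4/5)·R2: [0, 0, 18/5, -36/5, -27/10, -27/10]
R4 ← R4 − (3/5)·R2: [0, 0, 14/5, -28/5, -21/10, -21/10]
R5 ← R5 − R2: [0, 0, -6, 12, 9/2, 9/2]
R4 ← R4 − (7/9)·R3: [0, 0, 0, 0, 0, 0]
R5 ← R5 + (5/3)·R3: [0, 0, 0, 0, 0, 0]
3 nonzero rows, so rank(M) = 3.
M has 6 columns; by rank–nullity, nullity = 6 − 3 = 3.

3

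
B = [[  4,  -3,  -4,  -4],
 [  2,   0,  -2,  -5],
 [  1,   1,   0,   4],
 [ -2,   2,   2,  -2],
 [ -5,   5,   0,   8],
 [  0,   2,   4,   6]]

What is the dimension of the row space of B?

4

Row reduce to echelon form.
R2 ← R2 − (1/2)·R1: [0, 3/2, 0, -3]
R3 ← R3 − (1/4)·R1: [0, 7/4, 1, 5]
R4 ← R4 + (1/2)·R1: [0, 1/2, 0, -4]
R5 ← R5 + (5/4)·R1: [0, 5/4, -5, 3]
R3 ← R3 − (7/6)·R2: [0, 0, 1, 17/2]
R4 ← R4 − (1/3)·R2: [0, 0, 0, -3]
R5 ← R5 − (5/6)·R2: [0, 0, -5, 11/2]
R6 ← R6 − (4/3)·R2: [0, 0, 4, 10]
R5 ← R5 + (5)·R3: [0, 0, 0, 48]
R6 ← R6 − (4)·R3: [0, 0, 0, -24]
R5 ← R5 + (16)·R4: [0, 0, 0, 0]
R6 ← R6 − (8)·R4: [0, 0, 0, 0]
Echelon form has 4 nonzero rows, so rank(B) = 4.
The row space has dimension equal to the rank: 4.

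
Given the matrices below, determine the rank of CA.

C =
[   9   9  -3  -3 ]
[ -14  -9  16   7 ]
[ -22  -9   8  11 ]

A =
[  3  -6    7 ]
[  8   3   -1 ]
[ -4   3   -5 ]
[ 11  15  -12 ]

First compute CA:
[[ 78, -81, 105],
 [-101, 210, -253],
 [-49, 294, -317]]
Now row reduce the product.
R2 ← R2 + (101/78)·R1: [0, 2733/26, -3043/26]
R3 ← R3 + (49/78)·R1: [0, 6321/26, -6527/26]
R3 ← R3 − (2107/911)·R2: [0, 0, 17904/911]
3 nonzero rows, so rank(CA) = 3.

3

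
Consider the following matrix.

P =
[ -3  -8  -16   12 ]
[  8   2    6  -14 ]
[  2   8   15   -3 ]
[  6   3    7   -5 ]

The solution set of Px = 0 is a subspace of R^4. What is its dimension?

Row reduce to echelon form.
R2 ← R2 + (8/3)·R1: [0, -58/3, -110/3, 18]
R3 ← R3 + (2/3)·R1: [0, 8/3, 13/3, 5]
R4 ← R4 + (2)·R1: [0, -13, -25, 19]
R3 ← R3 + (4/29)·R2: [0, 0, -21/29, 217/29]
R4 ← R4 − (39/58)·R2: [0, 0, -10/29, 200/29]
R4 ← R4 − (10/21)·R3: [0, 0, 0, 10/3]
4 nonzero rows, so rank(P) = 4.
P has 4 columns; by rank–nullity, nullity = 4 − 4 = 0.

0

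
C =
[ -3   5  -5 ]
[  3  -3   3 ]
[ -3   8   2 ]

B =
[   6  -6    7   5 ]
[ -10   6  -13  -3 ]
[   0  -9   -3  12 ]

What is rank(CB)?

First compute CB:
[[-68,  93, -71, -90],
 [ 48, -63,  51,  60],
 [-98,  48, -131, -15]]
Now row reduce the product.
R2 ← R2 + (12/17)·R1: [0, 45/17, 15/17, -60/17]
R3 ← R3 − (49/34)·R1: [0, -2925/34, -975/34, 1950/17]
R3 ← R3 + (65/2)·R2: [0, 0, 0, 0]
2 nonzero rows, so rank(CB) = 2.

2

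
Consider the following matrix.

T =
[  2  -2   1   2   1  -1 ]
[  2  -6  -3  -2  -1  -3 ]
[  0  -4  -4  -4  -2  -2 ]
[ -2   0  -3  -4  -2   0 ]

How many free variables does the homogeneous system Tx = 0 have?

Row reduce to echelon form.
R2 ← R2 − R1: [0, -4, -4, -4, -2, -2]
R4 ← R4 + R1: [0, -2, -2, -2, -1, -1]
R3 ← R3 − R2: [0, 0, 0, 0, 0, 0]
R4 ← R4 − (1/2)·R2: [0, 0, 0, 0, 0, 0]
2 nonzero rows, so rank(T) = 2.
T has 6 columns; by rank–nullity, nullity = 6 − 2 = 4.

4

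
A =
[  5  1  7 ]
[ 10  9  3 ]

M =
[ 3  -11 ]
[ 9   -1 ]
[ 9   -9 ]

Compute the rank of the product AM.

First compute AM:
[[ 87, -119],
 [138, -146]]
Now row reduce the product.
R2 ← R2 − (46/29)·R1: [0, 1240/29]
2 nonzero rows, so rank(AM) = 2.

2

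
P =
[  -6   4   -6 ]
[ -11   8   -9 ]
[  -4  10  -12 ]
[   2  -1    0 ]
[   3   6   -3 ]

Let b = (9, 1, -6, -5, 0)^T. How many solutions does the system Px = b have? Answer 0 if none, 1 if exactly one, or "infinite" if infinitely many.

0

Row reduce the augmented matrix [P | b].
R2 ← R2 − (11/6)·R1: [0, 2/3, 2, -31/2]
R3 ← R3 − (2/3)·R1: [0, 22/3, -8, -12]
R4 ← R4 + (1/3)·R1: [0, 1/3, -2, -2]
R5 ← R5 + (1/2)·R1: [0, 8, -6, 9/2]
R3 ← R3 − (11)·R2: [0, 0, -30, 317/2]
R4 ← R4 − (1/2)·R2: [0, 0, -3, 23/4]
R5 ← R5 − (12)·R2: [0, 0, -30, 381/2]
R4 ← R4 − (1/10)·R3: [0, 0, 0, -101/10]
R5 ← R5 − R3: [0, 0, 0, 32]
R5 ← R5 + (320/101)·R4: [0, 0, 0, 0]
The echelon form has 4 nonzero rows; the last pivot sits in the augmented column, so rank(P) = 3 but rank([P|b]) = 4.
Since the ranks differ, the system is inconsistent.
It has no solutions.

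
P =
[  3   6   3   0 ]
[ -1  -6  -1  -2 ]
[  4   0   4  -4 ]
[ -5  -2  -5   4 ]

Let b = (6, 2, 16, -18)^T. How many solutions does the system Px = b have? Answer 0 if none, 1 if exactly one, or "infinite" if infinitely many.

infinite

Row reduce the augmented matrix [P | b].
R2 ← R2 + (1/3)·R1: [0, -4, 0, -2, 4]
R3 ← R3 − (4/3)·R1: [0, -8, 0, -4, 8]
R4 ← R4 + (5/3)·R1: [0, 8, 0, 4, -8]
R3 ← R3 − (2)·R2: [0, 0, 0, 0, 0]
R4 ← R4 + (2)·R2: [0, 0, 0, 0, 0]
The echelon form has 2 nonzero rows, and every pivot lies in the first 4 columns, so rank(P) = rank([P|b]) = 2.
The system is consistent.
rank = 2 < 4 unknowns, so there are infinitely many solutions.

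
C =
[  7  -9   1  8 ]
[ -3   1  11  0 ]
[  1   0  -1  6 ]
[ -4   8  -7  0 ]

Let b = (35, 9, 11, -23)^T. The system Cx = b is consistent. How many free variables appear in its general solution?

Row reduce the augmented matrix [C | b].
R2 ← R2 + (3/7)·R1: [0, -20/7, 80/7, 24/7, 24]
R3 ← R3 − (1/7)·R1: [0, 9/7, -8/7, 34/7, 6]
R4 ← R4 + (4/7)·R1: [0, 20/7, -45/7, 32/7, -3]
R3 ← R3 + (9/20)·R2: [0, 0, 4, 32/5, 84/5]
R4 ← R4 + R2: [0, 0, 5, 8, 21]
R4 ← R4 − (5/4)·R3: [0, 0, 0, 0, 0]
The echelon form has 3 nonzero rows, and every pivot lies in the first 4 columns, so rank(C) = rank([C|b]) = 3.
The system is consistent.
Free variables = (unknowns) − (rank) = 4 − 3 = 1.

1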